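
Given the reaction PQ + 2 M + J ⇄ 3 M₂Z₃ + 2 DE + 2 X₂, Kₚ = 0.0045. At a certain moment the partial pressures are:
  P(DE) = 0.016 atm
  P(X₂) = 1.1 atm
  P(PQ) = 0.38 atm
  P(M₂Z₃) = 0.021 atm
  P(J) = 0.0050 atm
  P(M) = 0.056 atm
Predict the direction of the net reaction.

forward (toward products)

Qₚ = P(M₂Z₃)³·P(DE)²·P(X₂)² / (P(PQ)·P(M)²·P(J)) = (0.021)³·(0.016)²·(1.1)² / ((0.38)·(0.056)²·(0.0050)) = 4.8e-4
Qₚ = 4.8e-4 < Kₚ = 0.0045, so the forward reaction proceeds.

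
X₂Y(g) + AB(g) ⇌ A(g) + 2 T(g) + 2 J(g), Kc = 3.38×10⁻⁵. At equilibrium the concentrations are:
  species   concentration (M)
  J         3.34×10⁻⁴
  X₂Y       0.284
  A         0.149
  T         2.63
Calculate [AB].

At equilibrium, Kc = [A]·[T]²·[J]² / ([X₂Y]·[AB]) = 3.38×10⁻⁵.
(0.149)·(2.63)²·(3.34×10⁻⁴)² / ((0.284)·([AB])) = 3.38×10⁻⁵
[AB] = 0.0120 M

[AB] = 0.0120 M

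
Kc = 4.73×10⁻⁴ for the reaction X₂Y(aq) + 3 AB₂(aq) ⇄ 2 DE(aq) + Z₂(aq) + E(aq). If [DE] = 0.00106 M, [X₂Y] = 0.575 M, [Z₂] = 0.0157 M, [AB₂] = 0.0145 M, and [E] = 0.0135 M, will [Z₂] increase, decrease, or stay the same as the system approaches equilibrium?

Qc = [DE]²·[Z₂]·[E] / ([X₂Y]·[AB₂]³) = (0.00106)²·(0.0157)·(0.0135) / ((0.575)·(0.0145)³) = 1.36×10⁻⁴
Qc = 1.36×10⁻⁴ < Kc = 4.73×10⁻⁴: net forward reaction.
Z₂ is a product, so it increases.

increase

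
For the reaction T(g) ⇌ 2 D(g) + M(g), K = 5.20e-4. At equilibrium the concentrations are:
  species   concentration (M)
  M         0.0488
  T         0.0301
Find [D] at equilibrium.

At equilibrium, K = [D]²·[M] / [T] = 5.20e-4.
([D])²·(0.0488) / (0.0301) = 5.20e-4
[D]² = 3.21e-4 ⇒ [D] = 0.0179 M

[D] = 0.0179 M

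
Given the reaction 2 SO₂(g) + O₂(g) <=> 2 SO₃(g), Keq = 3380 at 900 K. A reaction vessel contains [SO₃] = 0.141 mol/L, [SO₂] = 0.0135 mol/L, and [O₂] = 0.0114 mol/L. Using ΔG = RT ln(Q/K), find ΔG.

Q = [SO₃]² / ([SO₂]²·[O₂]) = (0.141)² / ((0.0135)²·(0.0114)) = 9570
ΔG = RT ln(Q/Keq) = (8.314 J mol⁻¹ K⁻¹)(900 K) × ln(9570/3380)
   = (7.483 kJ/mol)(1.041) = 7.79 kJ/mol
ΔG > 0, so the forward reaction is non-spontaneous (proceeds in reverse).

ΔG = 7.79 kJ/mol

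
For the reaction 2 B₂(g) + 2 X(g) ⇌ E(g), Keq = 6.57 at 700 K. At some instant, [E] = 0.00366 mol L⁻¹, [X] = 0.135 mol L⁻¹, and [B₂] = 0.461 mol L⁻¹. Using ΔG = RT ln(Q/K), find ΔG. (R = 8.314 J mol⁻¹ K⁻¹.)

Q = [E] / ([B₂]²·[X]²) = (0.00366) / ((0.461)²·(0.135)²) = 0.945
ΔG = RT ln(Q/Keq) = (8.314 J mol⁻¹ K⁻¹)(700 K) × ln(0.945/6.57)
   = (5.820 kJ/mol)(-1.939) = -11.3 kJ/mol
ΔG < 0, so the forward reaction is spontaneous (proceeds forward).

ΔG = -11.3 kJ/mol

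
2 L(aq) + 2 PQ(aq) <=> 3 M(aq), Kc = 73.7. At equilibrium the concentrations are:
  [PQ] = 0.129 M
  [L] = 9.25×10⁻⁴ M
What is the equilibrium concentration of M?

At equilibrium, Kc = [M]³ / ([L]²·[PQ]²) = 73.7.
([M])³ / ((9.25×10⁻⁴)²·(0.129)²) = 73.7
[M]³ = 1.05×10⁻⁶ ⇒ [M] = 0.0102 M

[M] = 0.0102 M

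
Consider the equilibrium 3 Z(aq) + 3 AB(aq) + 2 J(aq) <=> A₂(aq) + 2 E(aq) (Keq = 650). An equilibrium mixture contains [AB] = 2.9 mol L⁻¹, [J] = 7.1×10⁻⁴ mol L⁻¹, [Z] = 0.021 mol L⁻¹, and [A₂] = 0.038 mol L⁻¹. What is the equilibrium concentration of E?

[E] = 0.0014 mol L⁻¹

At equilibrium, Keq = [A₂]·[E]² / ([Z]³·[AB]³·[J]²) = 650.
(0.038)·([E])² / ((0.021)³·(2.9)³·(7.1×10⁻⁴)²) = 650
[E]² = 1.95×10⁻⁶ ⇒ [E] = 0.0014 mol L⁻¹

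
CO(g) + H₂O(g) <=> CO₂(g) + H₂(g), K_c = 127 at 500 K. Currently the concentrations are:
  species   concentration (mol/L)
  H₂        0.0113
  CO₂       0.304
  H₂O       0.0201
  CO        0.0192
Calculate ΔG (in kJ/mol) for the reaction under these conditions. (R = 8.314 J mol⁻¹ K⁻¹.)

Q_c = [CO₂]·[H₂] / ([CO]·[H₂O]) = (0.304)·(0.0113) / ((0.0192)·(0.0201)) = 8.90
ΔG = RT ln(Q_c/K_c) = (8.314 J mol⁻¹ K⁻¹)(500 K) × ln(8.90/127)
   = (4.157 kJ/mol)(-2.658) = -11.0 kJ/mol
ΔG < 0, so the forward reaction is spontaneous (proceeds forward).

ΔG = -11.0 kJ/mol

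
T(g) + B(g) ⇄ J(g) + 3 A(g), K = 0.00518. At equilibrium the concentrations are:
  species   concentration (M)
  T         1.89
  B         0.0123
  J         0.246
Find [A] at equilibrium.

[A] = 0.0788 M

At equilibrium, K = [J]·[A]³ / ([T]·[B]) = 0.00518.
(0.246)·([A])³ / ((1.89)·(0.0123)) = 0.00518
[A]³ = 4.90e-4 ⇒ [A] = 0.0788 M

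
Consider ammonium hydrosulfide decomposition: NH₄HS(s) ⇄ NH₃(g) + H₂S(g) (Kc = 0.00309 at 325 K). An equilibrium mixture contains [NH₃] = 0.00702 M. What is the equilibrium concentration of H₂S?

[H₂S] = 0.440 M

(NH₄HS is a pure solid — omitted from Kc.)
At equilibrium, Kc = [NH₃]·[H₂S] = 0.00309.
(0.00702)·([H₂S]) = 0.00309
[H₂S] = 0.440 M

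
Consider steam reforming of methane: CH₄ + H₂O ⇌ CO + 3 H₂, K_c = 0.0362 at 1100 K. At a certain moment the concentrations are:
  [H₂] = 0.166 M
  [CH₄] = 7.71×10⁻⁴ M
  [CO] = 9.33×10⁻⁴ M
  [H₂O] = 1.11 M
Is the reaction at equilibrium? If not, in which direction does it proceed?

Q_c = [CO]·[H₂]³ / ([CH₄]·[H₂O]) = (9.33×10⁻⁴)·(0.166)³ / ((7.71×10⁻⁴)·(1.11)) = 0.00499
Q_c = 0.00499 < K_c = 0.0362, so the forward reaction proceeds.

in the forward direction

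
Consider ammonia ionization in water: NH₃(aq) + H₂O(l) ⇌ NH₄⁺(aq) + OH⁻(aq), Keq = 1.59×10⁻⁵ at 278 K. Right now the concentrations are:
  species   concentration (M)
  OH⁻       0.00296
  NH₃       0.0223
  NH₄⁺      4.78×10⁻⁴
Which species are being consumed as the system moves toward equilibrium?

NH₄⁺, OH⁻ (products)

(H₂O is a pure liquid — omitted from Q.)
Q = [NH₄⁺]·[OH⁻] / [NH₃] = (4.78×10⁻⁴)·(0.00296) / (0.0223) = 6.34×10⁻⁵
Q = 6.34×10⁻⁵ > Keq = 1.59×10⁻⁵: net reverse reaction.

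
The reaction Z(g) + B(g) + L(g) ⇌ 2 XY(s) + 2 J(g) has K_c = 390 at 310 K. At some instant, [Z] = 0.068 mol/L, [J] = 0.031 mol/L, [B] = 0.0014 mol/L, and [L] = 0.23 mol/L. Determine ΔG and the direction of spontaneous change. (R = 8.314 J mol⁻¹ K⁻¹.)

ΔG = -5.63 kJ/mol; the forward reaction is spontaneous

(XY is a pure solid — omitted from Q_c.)
Q_c = [J]² / ([Z]·[B]·[L]) = (0.031)² / ((0.068)·(0.0014)·(0.23)) = 43.9
ΔG = RT ln(Q_c/K_c) = (8.314 J mol⁻¹ K⁻¹)(310 K) × ln(43.9/390)
   = (2.577 kJ/mol)(-2.184) = -5.63 kJ/mol
ΔG < 0, so the forward reaction is spontaneous (proceeds forward).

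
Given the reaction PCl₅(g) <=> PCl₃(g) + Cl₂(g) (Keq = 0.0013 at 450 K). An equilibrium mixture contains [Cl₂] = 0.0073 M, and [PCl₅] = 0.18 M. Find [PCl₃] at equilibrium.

[PCl₃] = 0.032 M

At equilibrium, Keq = [PCl₃]·[Cl₂] / [PCl₅] = 0.0013.
([PCl₃])·(0.0073) / (0.18) = 0.0013
[PCl₃] = 0.0321 = 0.032 M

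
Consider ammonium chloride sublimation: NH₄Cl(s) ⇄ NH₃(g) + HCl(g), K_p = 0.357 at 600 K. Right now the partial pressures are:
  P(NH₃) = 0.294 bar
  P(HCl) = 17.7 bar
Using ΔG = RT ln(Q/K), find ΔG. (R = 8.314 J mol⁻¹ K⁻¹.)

(NH₄Cl is a pure solid — omitted from Q_p.)
Q_p = P(NH₃)·P(HCl) = (0.294)·(17.7) = 5.20
ΔG = RT ln(Q_p/K_p) = (8.314 J mol⁻¹ K⁻¹)(600 K) × ln(5.20/0.357)
   = (4.988 kJ/mol)(2.679) = 13.4 kJ/mol
ΔG > 0, so the forward reaction is non-spontaneous (proceeds in reverse).

ΔG = 13.4 kJ/mol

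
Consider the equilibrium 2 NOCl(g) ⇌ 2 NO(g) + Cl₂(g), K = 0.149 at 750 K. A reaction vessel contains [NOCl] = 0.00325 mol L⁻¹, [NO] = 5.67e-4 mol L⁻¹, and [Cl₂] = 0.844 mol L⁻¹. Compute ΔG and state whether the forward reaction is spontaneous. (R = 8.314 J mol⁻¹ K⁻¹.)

Q = [NO]²·[Cl₂] / [NOCl]² = (5.67e-4)²·(0.844) / (0.00325)² = 0.0257
ΔG = RT ln(Q/K) = (8.314 J mol⁻¹ K⁻¹)(750 K) × ln(0.0257/0.149)
   = (6.236 kJ/mol)(-1.757) = -11.0 kJ/mol
ΔG < 0, so the forward reaction is spontaneous (proceeds forward).

ΔG = -11.0 kJ/mol; the forward reaction is spontaneous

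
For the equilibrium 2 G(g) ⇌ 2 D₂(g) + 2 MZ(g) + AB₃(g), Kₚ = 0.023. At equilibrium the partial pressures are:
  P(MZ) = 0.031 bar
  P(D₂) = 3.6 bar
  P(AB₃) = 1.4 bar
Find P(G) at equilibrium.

At equilibrium, Kₚ = P(D₂)²·P(MZ)²·P(AB₃) / P(G)² = 0.023.
(3.6)²·(0.031)²·(1.4) / (P(G))² = 0.023
P(G)² = 0.758 ⇒ P(G) = 0.87 bar

P(G) = 0.87 bar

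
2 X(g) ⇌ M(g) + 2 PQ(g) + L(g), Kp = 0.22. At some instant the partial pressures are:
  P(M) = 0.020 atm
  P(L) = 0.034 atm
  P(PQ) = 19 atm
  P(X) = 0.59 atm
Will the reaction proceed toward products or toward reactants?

in the reverse direction

Qp = P(M)·P(PQ)²·P(L) / P(X)² = (0.020)·(19)²·(0.034) / (0.59)² = 0.71
Qp = 0.71 > Kp = 0.22, so the reverse reaction proceeds.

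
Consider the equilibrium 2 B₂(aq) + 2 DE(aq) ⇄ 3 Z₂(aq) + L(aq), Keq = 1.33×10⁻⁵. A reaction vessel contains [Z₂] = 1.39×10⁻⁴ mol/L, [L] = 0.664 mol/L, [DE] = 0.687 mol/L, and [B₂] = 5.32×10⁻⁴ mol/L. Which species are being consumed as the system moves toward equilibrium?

none (at equilibrium)

Q = [Z₂]³·[L] / ([B₂]²·[DE]²) = (1.39×10⁻⁴)³·(0.664) / ((5.32×10⁻⁴)²·(0.687)²) = 1.33×10⁻⁵
Q = 1.33×10⁻⁵ = Keq; the system is at equilibrium.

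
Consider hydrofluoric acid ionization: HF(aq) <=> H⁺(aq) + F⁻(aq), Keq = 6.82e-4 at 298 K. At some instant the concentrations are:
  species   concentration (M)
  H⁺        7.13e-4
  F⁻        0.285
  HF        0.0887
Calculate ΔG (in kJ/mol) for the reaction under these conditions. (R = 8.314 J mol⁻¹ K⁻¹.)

ΔG = 3.00 kJ/mol

Q = [H⁺]·[F⁻] / [HF] = (7.13e-4)·(0.285) / (0.0887) = 0.00229
ΔG = RT ln(Q/Keq) = (8.314 J mol⁻¹ K⁻¹)(298 K) × ln(0.00229/6.82e-4)
   = (2.478 kJ/mol)(1.211) = 3.00 kJ/mol
ΔG > 0, so the forward reaction is non-spontaneous (proceeds in reverse).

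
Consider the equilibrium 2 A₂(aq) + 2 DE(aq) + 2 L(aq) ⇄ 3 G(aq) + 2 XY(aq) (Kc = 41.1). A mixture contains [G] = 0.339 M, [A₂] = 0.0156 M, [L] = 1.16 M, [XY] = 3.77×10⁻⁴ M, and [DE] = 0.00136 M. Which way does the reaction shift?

Qc = [G]³·[XY]² / ([A₂]²·[DE]²·[L]²) = (0.339)³·(3.77×10⁻⁴)² / ((0.0156)²·(0.00136)²·(1.16)²) = 9.14
Qc = 9.14 < Kc = 41.1, so the forward reaction proceeds.

toward products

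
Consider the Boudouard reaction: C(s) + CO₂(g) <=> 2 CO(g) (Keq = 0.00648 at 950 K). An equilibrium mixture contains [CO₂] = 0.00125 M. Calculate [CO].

(C is a pure solid — omitted from Keq.)
At equilibrium, Keq = [CO]² / [CO₂] = 0.00648.
([CO])² / (0.00125) = 0.00648
[CO]² = 8.10e-6 ⇒ [CO] = 0.00285 M

[CO] = 0.00285 M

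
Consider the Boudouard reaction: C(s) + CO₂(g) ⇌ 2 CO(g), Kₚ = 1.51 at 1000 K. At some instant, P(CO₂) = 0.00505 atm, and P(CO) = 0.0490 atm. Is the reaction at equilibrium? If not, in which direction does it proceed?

(C is a pure solid — omitted from Qₚ.)
Qₚ = P(CO)² / P(CO₂) = (0.0490)² / (0.00505) = 0.475
Qₚ = 0.475 < Kₚ = 1.51, so the forward reaction proceeds.

to the right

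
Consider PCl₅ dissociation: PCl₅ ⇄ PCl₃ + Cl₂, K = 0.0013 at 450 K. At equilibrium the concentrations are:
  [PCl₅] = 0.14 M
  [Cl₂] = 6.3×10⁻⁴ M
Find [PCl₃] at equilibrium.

At equilibrium, K = [PCl₃]·[Cl₂] / [PCl₅] = 0.0013.
([PCl₃])·(6.3×10⁻⁴) / (0.14) = 0.0013
[PCl₃] = 0.289 = 0.29 M

[PCl₃] = 0.29 M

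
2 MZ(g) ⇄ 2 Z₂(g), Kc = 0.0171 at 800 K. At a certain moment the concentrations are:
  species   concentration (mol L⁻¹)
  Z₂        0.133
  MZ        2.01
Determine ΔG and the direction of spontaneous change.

ΔG = -9.06 kJ/mol; the forward reaction is spontaneous

Qc = [Z₂]² / [MZ]² = (0.133)² / (2.01)² = 0.00438
ΔG = RT ln(Qc/Kc) = (8.314 J mol⁻¹ K⁻¹)(800 K) × ln(0.00438/0.0171)
   = (6.651 kJ/mol)(-1.362) = -9.06 kJ/mol
ΔG < 0, so the forward reaction is spontaneous (proceeds forward).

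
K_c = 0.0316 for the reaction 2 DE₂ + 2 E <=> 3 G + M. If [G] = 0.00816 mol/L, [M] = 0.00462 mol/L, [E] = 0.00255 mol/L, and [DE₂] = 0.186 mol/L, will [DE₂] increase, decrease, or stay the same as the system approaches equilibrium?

decrease

Q_c = [G]³·[M] / ([DE₂]²·[E]²) = (0.00816)³·(0.00462) / ((0.186)²·(0.00255)²) = 0.0112
Q_c = 0.0112 < K_c = 0.0316: net forward reaction.
DE₂ is a reactant, so it decreases.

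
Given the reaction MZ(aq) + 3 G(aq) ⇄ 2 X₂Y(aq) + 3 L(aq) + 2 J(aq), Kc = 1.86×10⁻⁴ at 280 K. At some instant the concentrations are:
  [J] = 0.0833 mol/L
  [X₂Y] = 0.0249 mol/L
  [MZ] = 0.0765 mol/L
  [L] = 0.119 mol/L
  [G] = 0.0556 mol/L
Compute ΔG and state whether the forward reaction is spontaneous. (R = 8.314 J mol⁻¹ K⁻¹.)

ΔG = 2.53 kJ/mol; the forward reaction is non-spontaneous

Qc = [X₂Y]²·[L]³·[J]² / ([MZ]·[G]³) = (0.0249)²·(0.119)³·(0.0833)² / ((0.0765)·(0.0556)³) = 5.51×10⁻⁴
ΔG = RT ln(Qc/Kc) = (8.314 J mol⁻¹ K⁻¹)(280 K) × ln(5.51×10⁻⁴/1.86×10⁻⁴)
   = (2.328 kJ/mol)(1.086) = 2.53 kJ/mol
ΔG > 0, so the forward reaction is non-spontaneous (proceeds in reverse).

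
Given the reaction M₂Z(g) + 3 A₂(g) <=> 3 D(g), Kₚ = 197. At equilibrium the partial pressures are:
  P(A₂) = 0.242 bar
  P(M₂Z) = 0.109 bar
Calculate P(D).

P(D) = 0.673 bar

At equilibrium, Kₚ = P(D)³ / (P(M₂Z)·P(A₂)³) = 197.
(P(D))³ / ((0.109)·(0.242)³) = 197
P(D)³ = 0.304 ⇒ P(D) = 0.673 bar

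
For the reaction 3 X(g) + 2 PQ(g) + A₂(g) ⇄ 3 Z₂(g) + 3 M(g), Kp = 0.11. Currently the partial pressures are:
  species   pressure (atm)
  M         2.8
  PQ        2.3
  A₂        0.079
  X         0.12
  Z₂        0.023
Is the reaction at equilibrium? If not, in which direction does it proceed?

reverse (toward reactants)

Qp = P(Z₂)³·P(M)³ / (P(X)³·P(PQ)²·P(A₂)) = (0.023)³·(2.8)³ / ((0.12)³·(2.3)²·(0.079)) = 0.37
Qp = 0.37 > Kp = 0.11, so the reverse reaction proceeds.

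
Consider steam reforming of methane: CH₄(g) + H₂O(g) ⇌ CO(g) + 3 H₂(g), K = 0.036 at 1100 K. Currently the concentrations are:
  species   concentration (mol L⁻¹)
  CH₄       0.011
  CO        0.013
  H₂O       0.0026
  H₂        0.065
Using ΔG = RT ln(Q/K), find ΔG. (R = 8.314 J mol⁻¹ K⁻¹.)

Q = [CO]·[H₂]³ / ([CH₄]·[H₂O]) = (0.013)·(0.065)³ / ((0.011)·(0.0026)) = 0.125
ΔG = RT ln(Q/K) = (8.314 J mol⁻¹ K⁻¹)(1100 K) × ln(0.125/0.036)
   = (9.145 kJ/mol)(1.245) = 11.4 kJ/mol
ΔG > 0, so the forward reaction is non-spontaneous (proceeds in reverse).

ΔG = 11.4 kJ/mol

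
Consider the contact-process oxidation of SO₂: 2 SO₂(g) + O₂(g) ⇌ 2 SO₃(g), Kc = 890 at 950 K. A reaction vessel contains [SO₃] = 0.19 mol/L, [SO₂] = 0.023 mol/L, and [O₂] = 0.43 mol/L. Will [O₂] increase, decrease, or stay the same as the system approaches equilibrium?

decrease

Qc = [SO₃]² / ([SO₂]²·[O₂]) = (0.19)² / ((0.023)²·(0.43)) = 160
Qc = 160 < Kc = 890: net forward reaction.
O₂ is a reactant, so it decreases.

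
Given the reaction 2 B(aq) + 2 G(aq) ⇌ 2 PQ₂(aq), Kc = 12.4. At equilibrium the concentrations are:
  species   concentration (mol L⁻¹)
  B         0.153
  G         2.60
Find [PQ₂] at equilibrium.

At equilibrium, Kc = [PQ₂]² / ([B]²·[G]²) = 12.4.
([PQ₂])² / ((0.153)²·(2.60)²) = 12.4
[PQ₂]² = 1.96 ⇒ [PQ₂] = 1.40 mol L⁻¹

[PQ₂] = 1.40 mol L⁻¹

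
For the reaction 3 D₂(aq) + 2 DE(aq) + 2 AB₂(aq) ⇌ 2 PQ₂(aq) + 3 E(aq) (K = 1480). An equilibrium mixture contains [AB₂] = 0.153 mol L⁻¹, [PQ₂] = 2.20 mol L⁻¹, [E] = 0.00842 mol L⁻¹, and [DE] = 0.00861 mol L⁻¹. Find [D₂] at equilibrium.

At equilibrium, K = [PQ₂]²·[E]³ / ([D₂]³·[DE]²·[AB₂]²) = 1480.
(2.20)²·(0.00842)³ / (([D₂])³·(0.00861)²·(0.153)²) = 1480
[D₂]³ = 0.00112 ⇒ [D₂] = 0.104 mol L⁻¹

[D₂] = 0.104 mol L⁻¹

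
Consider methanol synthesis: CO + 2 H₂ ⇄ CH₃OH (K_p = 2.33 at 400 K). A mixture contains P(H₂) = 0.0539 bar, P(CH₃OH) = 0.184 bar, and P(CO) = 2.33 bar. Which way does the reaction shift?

toward reactants

Q_p = P(CH₃OH) / (P(CO)·P(H₂)²) = (0.184) / ((2.33)·(0.0539)²) = 27.2
Q_p = 27.2 > K_p = 2.33, so the reverse reaction proceeds.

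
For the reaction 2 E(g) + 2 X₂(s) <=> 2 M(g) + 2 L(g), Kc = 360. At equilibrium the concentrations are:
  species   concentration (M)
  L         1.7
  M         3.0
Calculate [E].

[E] = 0.27 M

(X₂ is a pure solid — omitted from Kc.)
At equilibrium, Kc = [M]²·[L]² / [E]² = 360.
(3.0)²·(1.7)² / ([E])² = 360
[E]² = 0.0722 ⇒ [E] = 0.27 M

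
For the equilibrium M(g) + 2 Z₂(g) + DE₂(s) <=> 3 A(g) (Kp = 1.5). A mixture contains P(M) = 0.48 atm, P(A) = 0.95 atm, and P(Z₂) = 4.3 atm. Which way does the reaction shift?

(DE₂ is a pure solid — omitted from Qp.)
Qp = P(A)³ / (P(M)·P(Z₂)²) = (0.95)³ / ((0.48)·(4.3)²) = 0.097
Qp = 0.097 < Kp = 1.5, so the forward reaction proceeds.

to the right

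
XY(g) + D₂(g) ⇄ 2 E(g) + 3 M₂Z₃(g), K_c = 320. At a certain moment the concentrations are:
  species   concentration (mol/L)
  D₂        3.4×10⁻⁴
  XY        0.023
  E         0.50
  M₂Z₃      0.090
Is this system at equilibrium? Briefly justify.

Q_c = [E]²·[M₂Z₃]³ / ([XY]·[D₂]) = (0.50)²·(0.090)³ / ((0.023)·(3.4×10⁻⁴)) = 23
Q_c = 23 < K_c = 320: net forward reaction.

no; Q < K, reaction proceeds forward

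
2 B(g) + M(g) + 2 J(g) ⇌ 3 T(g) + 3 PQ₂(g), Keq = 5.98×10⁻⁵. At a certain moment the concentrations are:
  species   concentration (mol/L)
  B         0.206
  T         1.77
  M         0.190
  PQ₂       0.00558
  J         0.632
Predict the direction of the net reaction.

Q = [T]³·[PQ₂]³ / ([B]²·[M]·[J]²) = (1.77)³·(0.00558)³ / ((0.206)²·(0.190)·(0.632)²) = 2.99×10⁻⁴
Q = 2.99×10⁻⁴ > Keq = 5.98×10⁻⁵, so the reverse reaction proceeds.

toward reactants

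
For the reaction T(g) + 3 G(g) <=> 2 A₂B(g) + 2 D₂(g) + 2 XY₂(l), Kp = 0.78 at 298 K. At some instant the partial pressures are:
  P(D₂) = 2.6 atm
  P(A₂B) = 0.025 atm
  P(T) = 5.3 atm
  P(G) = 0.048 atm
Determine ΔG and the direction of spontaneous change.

(XY₂ is a pure liquid — omitted from Qp.)
Qp = P(A₂B)²·P(D₂)² / (P(T)·P(G)³) = (0.025)²·(2.6)² / ((5.3)·(0.048)³) = 7.21
ΔG = RT ln(Qp/Kp) = (8.314 J mol⁻¹ K⁻¹)(298 K) × ln(7.21/0.78)
   = (2.478 kJ/mol)(2.224) = 5.51 kJ/mol
ΔG > 0, so the forward reaction is non-spontaneous (proceeds in reverse).

ΔG = 5.51 kJ/mol; the forward reaction is non-spontaneous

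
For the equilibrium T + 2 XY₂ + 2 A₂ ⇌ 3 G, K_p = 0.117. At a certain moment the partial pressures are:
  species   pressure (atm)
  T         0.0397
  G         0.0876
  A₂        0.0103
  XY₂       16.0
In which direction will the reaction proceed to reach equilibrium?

in the reverse direction

Q_p = P(G)³ / (P(T)·P(XY₂)²·P(A₂)²) = (0.0876)³ / ((0.0397)·(16.0)²·(0.0103)²) = 0.623
Q_p = 0.623 > K_p = 0.117, so the reverse reaction proceeds.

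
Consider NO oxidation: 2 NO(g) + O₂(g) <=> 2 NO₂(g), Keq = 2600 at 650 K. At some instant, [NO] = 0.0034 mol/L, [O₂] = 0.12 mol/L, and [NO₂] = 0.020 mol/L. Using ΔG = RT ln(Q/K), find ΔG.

Q = [NO₂]² / ([NO]²·[O₂]) = (0.020)² / ((0.0034)²·(0.12)) = 288
ΔG = RT ln(Q/Keq) = (8.314 J mol⁻¹ K⁻¹)(650 K) × ln(288/2600)
   = (5.404 kJ/mol)(-2.200) = -11.9 kJ/mol
ΔG < 0, so the forward reaction is spontaneous (proceeds forward).

ΔG = -11.9 kJ/mol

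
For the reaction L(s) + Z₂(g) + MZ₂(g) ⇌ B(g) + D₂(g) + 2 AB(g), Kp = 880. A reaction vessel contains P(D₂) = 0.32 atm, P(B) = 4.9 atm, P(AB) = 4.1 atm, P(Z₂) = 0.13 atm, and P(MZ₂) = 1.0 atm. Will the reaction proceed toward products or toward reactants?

toward products

(L is a pure solid — omitted from Qp.)
Qp = P(B)·P(D₂)·P(AB)² / (P(Z₂)·P(MZ₂)) = (4.9)·(0.32)·(4.1)² / ((0.13)·(1.0)) = 200
Qp = 200 < Kp = 880, so the forward reaction proceeds.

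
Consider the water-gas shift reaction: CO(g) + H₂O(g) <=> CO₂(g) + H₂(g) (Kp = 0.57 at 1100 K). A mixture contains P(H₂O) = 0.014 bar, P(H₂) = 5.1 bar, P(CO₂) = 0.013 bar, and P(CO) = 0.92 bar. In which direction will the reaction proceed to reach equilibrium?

Qp = P(CO₂)·P(H₂) / (P(CO)·P(H₂O)) = (0.013)·(5.1) / ((0.92)·(0.014)) = 5.1
Qp = 5.1 > Kp = 0.57, so the reverse reaction proceeds.

to the left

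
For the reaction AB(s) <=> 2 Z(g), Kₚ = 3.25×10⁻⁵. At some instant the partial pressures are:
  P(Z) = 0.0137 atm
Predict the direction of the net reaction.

toward reactants

(AB is a pure solid — omitted from Qₚ.)
Qₚ = P(Z)² = (0.0137)² = 1.88×10⁻⁴
Qₚ = 1.88×10⁻⁴ > Kₚ = 3.25×10⁻⁵, so the reverse reaction proceeds.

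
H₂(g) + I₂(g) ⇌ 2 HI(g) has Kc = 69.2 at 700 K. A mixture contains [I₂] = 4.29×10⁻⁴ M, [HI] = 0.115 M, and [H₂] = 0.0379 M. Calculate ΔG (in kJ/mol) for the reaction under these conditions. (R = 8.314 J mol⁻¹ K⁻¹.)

ΔG = 14.3 kJ/mol

Qc = [HI]² / ([H₂]·[I₂]) = (0.115)² / ((0.0379)·(4.29×10⁻⁴)) = 813
ΔG = RT ln(Qc/Kc) = (8.314 J mol⁻¹ K⁻¹)(700 K) × ln(813/69.2)
   = (5.820 kJ/mol)(2.464) = 14.3 kJ/mol
ΔG > 0, so the forward reaction is non-spontaneous (proceeds in reverse).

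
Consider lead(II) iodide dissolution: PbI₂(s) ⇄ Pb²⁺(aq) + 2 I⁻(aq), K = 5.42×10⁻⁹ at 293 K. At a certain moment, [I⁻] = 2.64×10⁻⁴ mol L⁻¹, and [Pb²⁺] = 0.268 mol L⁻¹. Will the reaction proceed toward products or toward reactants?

reverse (toward reactants)

(PbI₂ is a pure solid — omitted from Q.)
Q = [Pb²⁺]·[I⁻]² = (0.268)·(2.64×10⁻⁴)² = 1.87×10⁻⁸
Q = 1.87×10⁻⁸ > K = 5.42×10⁻⁹, so the reverse reaction proceeds.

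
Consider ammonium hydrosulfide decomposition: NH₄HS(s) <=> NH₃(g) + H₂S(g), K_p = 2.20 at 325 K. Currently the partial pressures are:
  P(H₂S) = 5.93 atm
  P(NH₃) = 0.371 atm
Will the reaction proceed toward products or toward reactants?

(NH₄HS is a pure solid — omitted from Q_p.)
Q_p = P(NH₃)·P(H₂S) = (0.371)·(5.93) = 2.20
Q_p = 2.20 = K_p, so the system is already at equilibrium.

at equilibrium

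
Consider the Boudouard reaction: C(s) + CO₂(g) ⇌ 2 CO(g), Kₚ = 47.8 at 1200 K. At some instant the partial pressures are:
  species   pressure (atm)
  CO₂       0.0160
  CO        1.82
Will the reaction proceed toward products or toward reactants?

in the reverse direction

(C is a pure solid — omitted from Qₚ.)
Qₚ = P(CO)² / P(CO₂) = (1.82)² / (0.0160) = 207
Qₚ = 207 > Kₚ = 47.8, so the reverse reaction proceeds.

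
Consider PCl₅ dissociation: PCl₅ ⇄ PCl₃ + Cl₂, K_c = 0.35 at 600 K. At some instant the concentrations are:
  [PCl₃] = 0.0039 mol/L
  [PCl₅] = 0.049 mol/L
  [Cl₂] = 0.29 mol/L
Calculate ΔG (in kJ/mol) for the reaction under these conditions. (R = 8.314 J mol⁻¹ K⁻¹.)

ΔG = -13.6 kJ/mol

Q_c = [PCl₃]·[Cl₂] / [PCl₅] = (0.0039)·(0.29) / (0.049) = 0.0231
ΔG = RT ln(Q_c/K_c) = (8.314 J mol⁻¹ K⁻¹)(600 K) × ln(0.0231/0.35)
   = (4.988 kJ/mol)(-2.718) = -13.6 kJ/mol
ΔG < 0, so the forward reaction is spontaneous (proceeds forward).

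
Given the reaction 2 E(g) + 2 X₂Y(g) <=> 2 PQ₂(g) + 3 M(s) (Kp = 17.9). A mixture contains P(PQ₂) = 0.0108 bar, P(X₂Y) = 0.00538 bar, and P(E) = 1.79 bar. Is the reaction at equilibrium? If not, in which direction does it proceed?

(M is a pure solid — omitted from Qp.)
Qp = P(PQ₂)² / (P(E)²·P(X₂Y)²) = (0.0108)² / ((1.79)²·(0.00538)²) = 1.26
Qp = 1.26 < Kp = 17.9, so the forward reaction proceeds.

forward (toward products)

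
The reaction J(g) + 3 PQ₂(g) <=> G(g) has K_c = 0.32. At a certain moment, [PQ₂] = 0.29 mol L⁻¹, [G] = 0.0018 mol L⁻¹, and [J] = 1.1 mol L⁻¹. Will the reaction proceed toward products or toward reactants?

Q_c = [G] / ([J]·[PQ₂]³) = (0.0018) / ((1.1)·(0.29)³) = 0.067
Q_c = 0.067 < K_c = 0.32, so the forward reaction proceeds.

in the forward direction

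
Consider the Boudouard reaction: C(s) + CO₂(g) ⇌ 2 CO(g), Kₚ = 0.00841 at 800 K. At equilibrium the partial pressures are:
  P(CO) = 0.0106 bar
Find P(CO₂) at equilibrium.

(C is a pure solid — omitted from Kₚ.)
At equilibrium, Kₚ = P(CO)² / P(CO₂) = 0.00841.
(0.0106)² / (P(CO₂)) = 0.00841
P(CO₂) = 0.0134 bar

P(CO₂) = 0.0134 bar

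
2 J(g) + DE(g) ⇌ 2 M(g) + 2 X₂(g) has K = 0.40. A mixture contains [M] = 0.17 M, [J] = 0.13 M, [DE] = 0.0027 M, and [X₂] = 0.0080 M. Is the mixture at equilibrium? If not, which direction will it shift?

Q = [M]²·[X₂]² / ([J]²·[DE]) = (0.17)²·(0.0080)² / ((0.13)²·(0.0027)) = 0.041
Q = 0.041 < K = 0.40: net forward reaction.

no; Q < K, reaction proceeds forward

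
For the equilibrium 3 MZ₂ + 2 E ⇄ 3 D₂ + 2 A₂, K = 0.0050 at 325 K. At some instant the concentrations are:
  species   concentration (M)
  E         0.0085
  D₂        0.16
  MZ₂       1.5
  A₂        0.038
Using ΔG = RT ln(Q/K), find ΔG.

ΔG = 4.27 kJ/mol

Q = [D₂]³·[A₂]² / ([MZ₂]³·[E]²) = (0.16)³·(0.038)² / ((1.5)³·(0.0085)²) = 0.0243
ΔG = RT ln(Q/K) = (8.314 J mol⁻¹ K⁻¹)(325 K) × ln(0.0243/0.0050)
   = (2.702 kJ/mol)(1.581) = 4.27 kJ/mol
ΔG > 0, so the forward reaction is non-spontaneous (proceeds in reverse).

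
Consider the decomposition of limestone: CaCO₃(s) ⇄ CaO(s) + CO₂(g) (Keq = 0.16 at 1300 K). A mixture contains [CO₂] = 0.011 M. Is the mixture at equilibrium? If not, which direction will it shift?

no; Q < K, reaction proceeds forward

(CaCO₃, CaO are pure solids — omitted from Q.)
Q = [CO₂] = 0.011
Q = 0.011 < Keq = 0.16: net forward reaction.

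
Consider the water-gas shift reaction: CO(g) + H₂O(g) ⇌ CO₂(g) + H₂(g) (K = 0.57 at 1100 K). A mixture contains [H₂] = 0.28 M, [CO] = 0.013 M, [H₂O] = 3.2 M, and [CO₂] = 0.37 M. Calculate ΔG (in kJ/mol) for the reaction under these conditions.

Q = [CO₂]·[H₂] / ([CO]·[H₂O]) = (0.37)·(0.28) / ((0.013)·(3.2)) = 2.49
ΔG = RT ln(Q/K) = (8.314 J mol⁻¹ K⁻¹)(1100 K) × ln(2.49/0.57)
   = (9.145 kJ/mol)(1.474) = 13.5 kJ/mol
ΔG > 0, so the forward reaction is non-spontaneous (proceeds in reverse).

ΔG = 13.5 kJ/mol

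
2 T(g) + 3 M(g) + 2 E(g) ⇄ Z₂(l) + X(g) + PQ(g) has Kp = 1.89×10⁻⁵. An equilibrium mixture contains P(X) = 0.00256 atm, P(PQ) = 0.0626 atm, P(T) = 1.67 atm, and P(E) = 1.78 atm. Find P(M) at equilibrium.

(Z₂ is a pure liquid — omitted from Kp.)
At equilibrium, Kp = P(X)·P(PQ) / (P(T)²·P(M)³·P(E)²) = 1.89×10⁻⁵.
(0.00256)·(0.0626) / ((1.67)²·(P(M))³·(1.78)²) = 1.89×10⁻⁵
P(M)³ = 0.960 ⇒ P(M) = 0.986 atm

P(M) = 0.986 atm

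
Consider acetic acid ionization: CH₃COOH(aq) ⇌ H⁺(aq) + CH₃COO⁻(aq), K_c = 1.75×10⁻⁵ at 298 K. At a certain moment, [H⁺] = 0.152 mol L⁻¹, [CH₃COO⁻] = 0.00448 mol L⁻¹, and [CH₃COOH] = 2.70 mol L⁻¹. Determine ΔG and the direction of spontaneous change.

Q_c = [H⁺]·[CH₃COO⁻] / [CH₃COOH] = (0.152)·(0.00448) / (2.70) = 2.52×10⁻⁴
ΔG = RT ln(Q_c/K_c) = (8.314 J mol⁻¹ K⁻¹)(298 K) × ln(2.52×10⁻⁴/1.75×10⁻⁵)
   = (2.478 kJ/mol)(2.667) = 6.61 kJ/mol
ΔG > 0, so the forward reaction is non-spontaneous (proceeds in reverse).

ΔG = 6.61 kJ/mol; the forward reaction is non-spontaneous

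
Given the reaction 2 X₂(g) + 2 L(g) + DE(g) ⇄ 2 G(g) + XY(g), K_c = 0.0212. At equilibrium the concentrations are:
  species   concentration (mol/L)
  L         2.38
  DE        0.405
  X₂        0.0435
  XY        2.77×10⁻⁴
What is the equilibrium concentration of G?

At equilibrium, K_c = [G]²·[XY] / ([X₂]²·[L]²·[DE]) = 0.0212.
([G])²·(2.77×10⁻⁴) / ((0.0435)²·(2.38)²·(0.405)) = 0.0212
[G]² = 0.332 ⇒ [G] = 0.576 mol/L

[G] = 0.576 mol/L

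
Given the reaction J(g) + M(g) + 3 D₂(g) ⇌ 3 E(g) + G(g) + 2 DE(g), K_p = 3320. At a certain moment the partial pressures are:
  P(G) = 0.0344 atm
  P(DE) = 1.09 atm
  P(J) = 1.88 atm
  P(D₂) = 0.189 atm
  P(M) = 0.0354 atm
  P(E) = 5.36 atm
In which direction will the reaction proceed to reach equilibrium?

Q_p = P(E)³·P(G)·P(DE)² / (P(J)·P(M)·P(D₂)³) = (5.36)³·(0.0344)·(1.09)² / ((1.88)·(0.0354)·(0.189)³) = 14000
Q_p = 14000 > K_p = 3320, so the reverse reaction proceeds.

toward reactants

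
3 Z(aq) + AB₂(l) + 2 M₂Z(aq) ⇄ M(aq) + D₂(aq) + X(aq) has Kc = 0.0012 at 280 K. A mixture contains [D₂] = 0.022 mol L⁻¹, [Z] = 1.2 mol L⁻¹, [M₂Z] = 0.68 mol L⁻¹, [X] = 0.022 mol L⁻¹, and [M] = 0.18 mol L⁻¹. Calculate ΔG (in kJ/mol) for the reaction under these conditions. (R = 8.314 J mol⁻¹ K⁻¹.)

ΔG = -5.58 kJ/mol

(AB₂ is a pure liquid — omitted from Qc.)
Qc = [M]·[D₂]·[X] / ([Z]³·[M₂Z]²) = (0.18)·(0.022)·(0.022) / ((1.2)³·(0.68)²) = 1.09×10⁻⁴
ΔG = RT ln(Qc/Kc) = (8.314 J mol⁻¹ K⁻¹)(280 K) × ln(1.09×10⁻⁴/0.0012)
   = (2.328 kJ/mol)(-2.399) = -5.58 kJ/mol
ΔG < 0, so the forward reaction is spontaneous (proceeds forward).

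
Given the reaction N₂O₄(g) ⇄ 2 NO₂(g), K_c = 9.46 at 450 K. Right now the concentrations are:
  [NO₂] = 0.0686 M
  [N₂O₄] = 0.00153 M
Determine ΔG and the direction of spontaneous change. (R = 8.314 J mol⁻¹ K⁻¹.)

ΔG = -4.20 kJ/mol; the forward reaction is spontaneous

Q_c = [NO₂]² / [N₂O₄] = (0.0686)² / (0.00153) = 3.08
ΔG = RT ln(Q_c/K_c) = (8.314 J mol⁻¹ K⁻¹)(450 K) × ln(3.08/9.46)
   = (3.741 kJ/mol)(-1.122) = -4.20 kJ/mol
ΔG < 0, so the forward reaction is spontaneous (proceeds forward).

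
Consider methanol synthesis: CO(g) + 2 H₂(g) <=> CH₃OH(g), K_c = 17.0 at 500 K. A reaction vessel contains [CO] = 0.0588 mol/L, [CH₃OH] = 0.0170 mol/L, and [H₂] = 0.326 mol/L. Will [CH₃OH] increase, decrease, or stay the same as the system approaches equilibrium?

Q_c = [CH₃OH] / ([CO]·[H₂]²) = (0.0170) / ((0.0588)·(0.326)²) = 2.72
Q_c = 2.72 < K_c = 17.0: net forward reaction.
CH₃OH is a product, so it increases.

increase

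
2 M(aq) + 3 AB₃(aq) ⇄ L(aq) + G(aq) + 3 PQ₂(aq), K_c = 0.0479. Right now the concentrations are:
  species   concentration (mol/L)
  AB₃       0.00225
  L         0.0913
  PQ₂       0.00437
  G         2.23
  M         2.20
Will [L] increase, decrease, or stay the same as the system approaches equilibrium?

decrease

Q_c = [L]·[G]·[PQ₂]³ / ([M]²·[AB₃]³) = (0.0913)·(2.23)·(0.00437)³ / ((2.20)²·(0.00225)³) = 0.308
Q_c = 0.308 > K_c = 0.0479: net reverse reaction.
L is a product, so it decreases.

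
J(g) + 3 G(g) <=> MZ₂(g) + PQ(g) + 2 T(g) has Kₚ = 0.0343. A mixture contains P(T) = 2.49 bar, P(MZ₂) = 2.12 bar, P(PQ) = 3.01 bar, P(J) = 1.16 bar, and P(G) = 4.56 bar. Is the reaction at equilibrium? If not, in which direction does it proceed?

toward reactants

Qₚ = P(MZ₂)·P(PQ)·P(T)² / (P(J)·P(G)³) = (2.12)·(3.01)·(2.49)² / ((1.16)·(4.56)³) = 0.360
Qₚ = 0.360 > Kₚ = 0.0343, so the reverse reaction proceeds.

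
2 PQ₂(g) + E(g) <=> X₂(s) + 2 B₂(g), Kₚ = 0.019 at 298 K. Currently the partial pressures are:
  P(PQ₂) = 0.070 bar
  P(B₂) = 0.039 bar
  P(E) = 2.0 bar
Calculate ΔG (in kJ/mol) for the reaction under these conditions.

(X₂ is a pure solid — omitted from Qₚ.)
Qₚ = P(B₂)² / (P(PQ₂)²·P(E)) = (0.039)² / ((0.070)²·(2.0)) = 0.155
ΔG = RT ln(Qₚ/Kₚ) = (8.314 J mol⁻¹ K⁻¹)(298 K) × ln(0.155/0.019)
   = (2.478 kJ/mol)(2.099) = 5.20 kJ/mol
ΔG > 0, so the forward reaction is non-spontaneous (proceeds in reverse).

ΔG = 5.20 kJ/mol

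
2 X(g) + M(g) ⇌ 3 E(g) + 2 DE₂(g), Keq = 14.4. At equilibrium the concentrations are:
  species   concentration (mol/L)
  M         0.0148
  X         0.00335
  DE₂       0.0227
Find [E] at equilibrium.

At equilibrium, Keq = [E]³·[DE₂]² / ([X]²·[M]) = 14.4.
([E])³·(0.0227)² / ((0.00335)²·(0.0148)) = 14.4
[E]³ = 0.00464 ⇒ [E] = 0.167 mol/L

[E] = 0.167 mol/L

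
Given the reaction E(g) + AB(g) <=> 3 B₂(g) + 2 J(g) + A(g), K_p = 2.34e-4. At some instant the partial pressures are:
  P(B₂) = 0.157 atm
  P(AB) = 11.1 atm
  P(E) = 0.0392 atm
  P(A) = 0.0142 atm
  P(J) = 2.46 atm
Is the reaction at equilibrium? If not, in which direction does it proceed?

in the reverse direction

Q_p = P(B₂)³·P(J)²·P(A) / (P(E)·P(AB)) = (0.157)³·(2.46)²·(0.0142) / ((0.0392)·(11.1)) = 7.64e-4
Q_p = 7.64e-4 > K_p = 2.34e-4, so the reverse reaction proceeds.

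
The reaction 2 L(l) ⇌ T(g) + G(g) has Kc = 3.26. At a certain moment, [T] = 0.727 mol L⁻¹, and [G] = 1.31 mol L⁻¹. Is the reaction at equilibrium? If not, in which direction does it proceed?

(L is a pure liquid — omitted from Qc.)
Qc = [T]·[G] = (0.727)·(1.31) = 0.952
Qc = 0.952 < Kc = 3.26, so the forward reaction proceeds.

in the forward direction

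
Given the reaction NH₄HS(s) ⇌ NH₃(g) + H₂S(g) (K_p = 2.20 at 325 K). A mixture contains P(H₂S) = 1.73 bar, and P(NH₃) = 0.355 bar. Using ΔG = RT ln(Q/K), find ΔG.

(NH₄HS is a pure solid — omitted from Q_p.)
Q_p = P(NH₃)·P(H₂S) = (0.355)·(1.73) = 0.614
ΔG = RT ln(Q_p/K_p) = (8.314 J mol⁻¹ K⁻¹)(325 K) × ln(0.614/2.20)
   = (2.702 kJ/mol)(-1.276) = -3.45 kJ/mol
ΔG < 0, so the forward reaction is spontaneous (proceeds forward).

ΔG = -3.45 kJ/mol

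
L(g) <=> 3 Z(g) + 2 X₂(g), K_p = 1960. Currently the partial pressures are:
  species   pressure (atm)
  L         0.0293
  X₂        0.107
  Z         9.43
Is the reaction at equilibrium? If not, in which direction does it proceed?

forward (toward products)

Q_p = P(Z)³·P(X₂)² / P(L) = (9.43)³·(0.107)² / (0.0293) = 328
Q_p = 328 < K_p = 1960, so the forward reaction proceeds.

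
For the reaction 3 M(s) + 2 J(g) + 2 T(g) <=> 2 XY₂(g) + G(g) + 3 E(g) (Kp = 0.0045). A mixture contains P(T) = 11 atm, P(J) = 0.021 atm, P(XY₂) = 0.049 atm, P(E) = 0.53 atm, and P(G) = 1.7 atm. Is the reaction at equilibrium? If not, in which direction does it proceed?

reverse (toward reactants)

(M is a pure solid — omitted from Qp.)
Qp = P(XY₂)²·P(G)·P(E)³ / (P(J)²·P(T)²) = (0.049)²·(1.7)·(0.53)³ / ((0.021)²·(11)²) = 0.011
Qp = 0.011 > Kp = 0.0045, so the reverse reaction proceeds.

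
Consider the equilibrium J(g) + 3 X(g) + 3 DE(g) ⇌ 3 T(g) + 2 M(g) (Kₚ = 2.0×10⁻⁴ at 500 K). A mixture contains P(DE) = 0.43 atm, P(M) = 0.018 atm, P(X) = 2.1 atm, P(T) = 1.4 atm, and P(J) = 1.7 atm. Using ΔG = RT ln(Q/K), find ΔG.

Qₚ = P(T)³·P(M)² / (P(J)·P(X)³·P(DE)³) = (1.4)³·(0.018)² / ((1.7)·(2.1)³·(0.43)³) = 7.10×10⁻⁴
ΔG = RT ln(Qₚ/Kₚ) = (8.314 J mol⁻¹ K⁻¹)(500 K) × ln(7.10×10⁻⁴/2.0×10⁻⁴)
   = (4.157 kJ/mol)(1.267) = 5.27 kJ/mol
ΔG > 0, so the forward reaction is non-spontaneous (proceeds in reverse).

ΔG = 5.27 kJ/mol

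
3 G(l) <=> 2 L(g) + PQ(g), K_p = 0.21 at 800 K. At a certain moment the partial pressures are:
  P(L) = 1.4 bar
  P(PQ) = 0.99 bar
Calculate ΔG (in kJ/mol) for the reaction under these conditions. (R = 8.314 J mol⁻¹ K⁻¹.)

(G is a pure liquid — omitted from Q_p.)
Q_p = P(L)²·P(PQ) = (1.4)²·(0.99) = 1.94
ΔG = RT ln(Q_p/K_p) = (8.314 J mol⁻¹ K⁻¹)(800 K) × ln(1.94/0.21)
   = (6.651 kJ/mol)(2.223) = 14.8 kJ/mol
ΔG > 0, so the forward reaction is non-spontaneous (proceeds in reverse).

ΔG = 14.8 kJ/mol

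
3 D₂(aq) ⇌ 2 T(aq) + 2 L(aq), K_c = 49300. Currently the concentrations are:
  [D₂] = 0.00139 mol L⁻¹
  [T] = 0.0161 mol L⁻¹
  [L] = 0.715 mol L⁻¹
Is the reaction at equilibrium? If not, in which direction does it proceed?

Q_c = [T]²·[L]² / [D₂]³ = (0.0161)²·(0.715)² / (0.00139)³ = 49300
Q_c = 49300 = K_c, so the system is already at equilibrium.

neither direction; the system is at equilibrium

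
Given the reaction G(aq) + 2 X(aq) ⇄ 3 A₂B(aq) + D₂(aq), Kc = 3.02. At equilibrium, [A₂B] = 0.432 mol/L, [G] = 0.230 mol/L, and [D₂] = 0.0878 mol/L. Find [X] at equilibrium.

At equilibrium, Kc = [A₂B]³·[D₂] / ([G]·[X]²) = 3.02.
(0.432)³·(0.0878) / ((0.230)·([X])²) = 3.02
[X]² = 0.0102 ⇒ [X] = 0.101 mol/L

[X] = 0.101 mol/L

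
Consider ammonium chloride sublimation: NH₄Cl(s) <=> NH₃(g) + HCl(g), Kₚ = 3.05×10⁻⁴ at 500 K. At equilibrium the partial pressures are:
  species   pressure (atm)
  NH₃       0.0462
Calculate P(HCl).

(NH₄Cl is a pure solid — omitted from Kₚ.)
At equilibrium, Kₚ = P(NH₃)·P(HCl) = 3.05×10⁻⁴.
(0.0462)·(P(HCl)) = 3.05×10⁻⁴
P(HCl) = 0.00660 atm

P(HCl) = 0.00660 atm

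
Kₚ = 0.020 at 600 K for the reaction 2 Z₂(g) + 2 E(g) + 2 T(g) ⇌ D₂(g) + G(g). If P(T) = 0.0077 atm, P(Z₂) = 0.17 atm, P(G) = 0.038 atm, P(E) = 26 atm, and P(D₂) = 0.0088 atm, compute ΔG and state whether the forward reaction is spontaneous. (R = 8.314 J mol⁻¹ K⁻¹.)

ΔG = 13.3 kJ/mol; the forward reaction is non-spontaneous

Qₚ = P(D₂)·P(G) / (P(Z₂)²·P(E)²·P(T)²) = (0.0088)·(0.038) / ((0.17)²·(26)²·(0.0077)²) = 0.289
ΔG = RT ln(Qₚ/Kₚ) = (8.314 J mol⁻¹ K⁻¹)(600 K) × ln(0.289/0.020)
   = (4.988 kJ/mol)(2.671) = 13.3 kJ/mol
ΔG > 0, so the forward reaction is non-spontaneous (proceeds in reverse).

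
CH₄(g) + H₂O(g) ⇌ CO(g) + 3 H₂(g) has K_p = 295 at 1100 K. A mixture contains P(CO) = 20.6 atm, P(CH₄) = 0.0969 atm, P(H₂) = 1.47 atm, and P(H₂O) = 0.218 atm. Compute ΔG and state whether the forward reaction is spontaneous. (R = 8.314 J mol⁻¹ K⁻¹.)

ΔG = 21.5 kJ/mol; the forward reaction is non-spontaneous

Q_p = P(CO)·P(H₂)³ / (P(CH₄)·P(H₂O)) = (20.6)·(1.47)³ / ((0.0969)·(0.218)) = 3100
ΔG = RT ln(Q_p/K_p) = (8.314 J mol⁻¹ K⁻¹)(1100 K) × ln(3100/295)
   = (9.145 kJ/mol)(2.352) = 21.5 kJ/mol
ΔG > 0, so the forward reaction is non-spontaneous (proceeds in reverse).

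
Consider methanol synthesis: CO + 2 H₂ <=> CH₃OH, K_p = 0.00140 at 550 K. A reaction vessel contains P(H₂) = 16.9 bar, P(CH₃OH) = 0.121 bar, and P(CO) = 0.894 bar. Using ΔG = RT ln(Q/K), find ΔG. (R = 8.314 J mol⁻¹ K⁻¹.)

ΔG = -4.95 kJ/mol

Q_p = P(CH₃OH) / (P(CO)·P(H₂)²) = (0.121) / ((0.894)·(16.9)²) = 4.74×10⁻⁴
ΔG = RT ln(Q_p/K_p) = (8.314 J mol⁻¹ K⁻¹)(550 K) × ln(4.74×10⁻⁴/0.00140)
   = (4.573 kJ/mol)(-1.083) = -4.95 kJ/mol
ΔG < 0, so the forward reaction is spontaneous (proceeds forward).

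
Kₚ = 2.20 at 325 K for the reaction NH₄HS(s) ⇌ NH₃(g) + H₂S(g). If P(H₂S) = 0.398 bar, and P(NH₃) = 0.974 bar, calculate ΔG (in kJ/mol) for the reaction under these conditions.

(NH₄HS is a pure solid — omitted from Qₚ.)
Qₚ = P(NH₃)·P(H₂S) = (0.974)·(0.398) = 0.388
ΔG = RT ln(Qₚ/Kₚ) = (8.314 J mol⁻¹ K⁻¹)(325 K) × ln(0.388/2.20)
   = (2.702 kJ/mol)(-1.735) = -4.69 kJ/mol
ΔG < 0, so the forward reaction is spontaneous (proceeds forward).

ΔG = -4.69 kJ/mol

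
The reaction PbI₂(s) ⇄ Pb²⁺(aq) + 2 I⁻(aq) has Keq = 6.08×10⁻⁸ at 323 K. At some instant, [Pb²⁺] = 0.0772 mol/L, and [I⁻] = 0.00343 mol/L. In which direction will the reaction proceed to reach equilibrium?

(PbI₂ is a pure solid — omitted from Q.)
Q = [Pb²⁺]·[I⁻]² = (0.0772)·(0.00343)² = 9.08×10⁻⁷
Q = 9.08×10⁻⁷ > Keq = 6.08×10⁻⁸, so the reverse reaction proceeds.

toward reactants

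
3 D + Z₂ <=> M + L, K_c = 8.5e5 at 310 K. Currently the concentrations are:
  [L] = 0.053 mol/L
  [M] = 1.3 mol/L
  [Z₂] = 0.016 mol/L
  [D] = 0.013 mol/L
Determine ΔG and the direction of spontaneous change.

ΔG = 2.15 kJ/mol; the forward reaction is non-spontaneous

Q_c = [M]·[L] / ([D]³·[Z₂]) = (1.3)·(0.053) / ((0.013)³·(0.016)) = 1.96e6
ΔG = RT ln(Q_c/K_c) = (8.314 J mol⁻¹ K⁻¹)(310 K) × ln(1.96e6/8.5e5)
   = (2.577 kJ/mol)(0.8355) = 2.15 kJ/mol
ΔG > 0, so the forward reaction is non-spontaneous (proceeds in reverse).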